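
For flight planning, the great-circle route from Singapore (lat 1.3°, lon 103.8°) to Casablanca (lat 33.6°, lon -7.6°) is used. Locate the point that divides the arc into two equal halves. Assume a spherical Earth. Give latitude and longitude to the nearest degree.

Write both endpoints as unit vectors p₁, p₂ with components (cos φ cos λ, cos φ sin λ, sin φ).
The central angle between the endpoints is δ = arccos(p₁·p₂) ≈ 1.866 rad (106.9°).
Interpolate at f = 1/2 with slerp weights a = sin((1−f)δ)/sin δ ≈ 0.840, b = sin(fδ)/sin δ ≈ 0.840.
p = a·p₁ + b·p₂ ≈ (0.493, 0.723, 0.484); φ = arcsin(p_z) ≈ 28.94°, λ = atan2(p_y, p_x) ≈ 55.70°.

≈ lat 29°, lon 56°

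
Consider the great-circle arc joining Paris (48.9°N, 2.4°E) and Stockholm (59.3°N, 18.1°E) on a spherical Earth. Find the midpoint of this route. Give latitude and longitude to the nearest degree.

From cos δ = sin φ₁ sin φ₂ + cos φ₁ cos φ₂ cos Δλ, the central angle is δ ≈ 0.241 rad (13.8°).
Interpolate at f = 1/2 with slerp weights a = sin((1−f)δ)/sin δ ≈ 0.504, b = sin(fδ)/sin δ ≈ 0.504.
p = a·p₁ + b·p₂ ≈ (0.575, 0.094, 0.813); φ = arcsin(p_z) ≈ 54.35°, λ = atan2(p_y, p_x) ≈ 9.26°.

≈ 54°N, 9°E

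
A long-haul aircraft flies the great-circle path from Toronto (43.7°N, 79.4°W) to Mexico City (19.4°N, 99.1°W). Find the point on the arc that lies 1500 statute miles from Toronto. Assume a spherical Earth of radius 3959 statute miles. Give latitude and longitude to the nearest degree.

The haversine formula gives a central angle δ ≈ 0.513 rad (29.4°) between the endpoints. The total great-circle distance is δ·R ≈ 0.513 × 3959 ≈ 2029 mi, so the target fraction is f = 1500/2029 ≈ 0.739.
Interpolate at f ≈ 0.739 with slerp weights a = sin((1−f)δ)/sin δ ≈ 0.272, b = sin(fδ)/sin δ ≈ 0.754.
p = a·p₁ + b·p₂ ≈ (-0.076, -0.896, 0.438); φ = arcsin(p_z) ≈ 25.99°, λ = atan2(p_y, p_x) ≈ -94.87°.

≈ 26°N, 95°W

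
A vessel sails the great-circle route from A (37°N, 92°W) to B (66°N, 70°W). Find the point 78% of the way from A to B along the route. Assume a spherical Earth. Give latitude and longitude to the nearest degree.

≈ (60°N, 78°W)

Write both endpoints as unit vectors p₁, p₂ with components (cos φ cos λ, cos φ sin λ, sin φ).
The central angle between the endpoints is δ = arccos(p₁·p₂) ≈ 0.553 rad (31.7°).
Interpolate at f = 0.78 with slerp weights a = sin((1−f)δ)/sin δ ≈ 0.231, b = sin(fδ)/sin δ ≈ 0.796.
p = a·p₁ + b·p₂ ≈ (0.104, -0.489, 0.866); φ = arcsin(p_z) ≈ 60.02°, λ = atan2(p_y, p_x) ≈ -77.95°.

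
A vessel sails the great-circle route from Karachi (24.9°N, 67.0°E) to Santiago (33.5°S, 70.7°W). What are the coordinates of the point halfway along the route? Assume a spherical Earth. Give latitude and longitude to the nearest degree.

Write both endpoints as unit vectors p₁, p₂ with components (cos φ cos λ, cos φ sin λ, sin φ).
The central angle between the endpoints is δ = arccos(p₁·p₂) ≈ 2.485 rad (142.4°).
Interpolate at f = 1/2 with slerp weights a = sin((1−f)δ)/sin δ ≈ 1.550, b = sin(fδ)/sin δ ≈ 1.550.
p = a·p₁ + b·p₂ ≈ (0.976, 0.074, -0.203); φ = arcsin(p_z) ≈ -11.70°, λ = atan2(p_y, p_x) ≈ 4.35°.

≈ (12°S, 4°E)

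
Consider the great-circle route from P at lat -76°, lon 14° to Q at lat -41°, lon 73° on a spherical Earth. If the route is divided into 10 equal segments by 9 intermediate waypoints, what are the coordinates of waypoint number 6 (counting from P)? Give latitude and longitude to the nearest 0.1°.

≈ lat -57.1°, lon 63.5°

The haversine formula gives a central angle δ ≈ 0.752 rad (43.1°) between the endpoints.
Interpolate at f = 6/10 with slerp weights a = sin((1−f)δ)/sin δ ≈ 0.434, b = sin(fδ)/sin δ ≈ 0.638.
p = a·p₁ + b·p₂ ≈ (0.243, 0.486, -0.840); φ = arcsin(p_z) ≈ -57.09°, λ = atan2(p_y, p_x) ≈ 63.47°.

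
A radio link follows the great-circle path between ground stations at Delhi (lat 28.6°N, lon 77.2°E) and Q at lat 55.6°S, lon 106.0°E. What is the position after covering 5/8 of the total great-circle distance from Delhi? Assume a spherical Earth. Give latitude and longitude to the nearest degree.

The haversine formula gives a central angle δ ≈ 1.531 rad (87.7°) between the endpoints.
Interpolate at f = 5/8 with slerp weights a = sin((1−f)δ)/sin δ ≈ 0.544, b = sin(fδ)/sin δ ≈ 0.818.
p = a·p₁ + b·p₂ ≈ (-0.022, 0.910, -0.415); φ = arcsin(p_z) ≈ -24.51°, λ = atan2(p_y, p_x) ≈ 91.36°.

≈ lat 25°S, lon 91°E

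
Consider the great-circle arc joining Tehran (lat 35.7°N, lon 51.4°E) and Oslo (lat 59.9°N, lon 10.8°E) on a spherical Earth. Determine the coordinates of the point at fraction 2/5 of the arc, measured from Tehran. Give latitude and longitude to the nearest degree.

≈ lat 47°N, lon 40°E

Convert each endpoint to a unit vector on the sphere (x = cos φ cos λ, y = cos φ sin λ, z = sin φ).
The central angle between the endpoints is δ = arccos(p₁·p₂) ≈ 0.620 rad (35.5°).
Interpolate at f = 2/5 with slerp weights a = sin((1−f)δ)/sin δ ≈ 0.626, b = sin(fδ)/sin δ ≈ 0.422.
p = a·p₁ + b·p₂ ≈ (0.525, 0.437, 0.731); φ = arcsin(p_z) ≈ 46.93°, λ = atan2(p_y, p_x) ≈ 39.75°.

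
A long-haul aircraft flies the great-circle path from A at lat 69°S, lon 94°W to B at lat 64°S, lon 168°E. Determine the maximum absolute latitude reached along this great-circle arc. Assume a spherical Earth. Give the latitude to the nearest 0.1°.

The great circle lies in the plane with unit normal n̂ = (p₁ × p₂)/|p₁ × p₂|.
Here n̂_z ≈ -0.270; the vertex latitude is φ_max = arccos|n̂_z| ≈ 74.3°.
Check via Clairaut: cos φ_max = |cos φ₁| · sin C = cos(69.0°)·sin(131.1°) ≈ 0.270, again giving ≈ 74.3°.

≈ 74.3°S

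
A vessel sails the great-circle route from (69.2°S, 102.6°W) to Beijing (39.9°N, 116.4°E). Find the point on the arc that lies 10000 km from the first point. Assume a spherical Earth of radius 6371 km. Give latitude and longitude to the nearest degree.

≈ (12°S, 135°E)

Convert each endpoint to a unit vector on the sphere (x = cos φ cos λ, y = cos φ sin λ, z = sin φ).
The central angle between the endpoints is δ = arccos(p₁·p₂) ≈ 2.517 rad (144.2°). The total great-circle distance is δ·R ≈ 2.517 × 6371 ≈ 16038 km, so the target fraction is f = 10000/16038 ≈ 0.624.
Interpolate at f ≈ 0.624 with slerp weights a = sin((1−f)δ)/sin δ ≈ 1.389, b = sin(fδ)/sin δ ≈ 1.711.
p = a·p₁ + b·p₂ ≈ (-0.691, 0.694, -0.201); φ = arcsin(p_z) ≈ -11.61°, λ = atan2(p_y, p_x) ≈ 134.88°.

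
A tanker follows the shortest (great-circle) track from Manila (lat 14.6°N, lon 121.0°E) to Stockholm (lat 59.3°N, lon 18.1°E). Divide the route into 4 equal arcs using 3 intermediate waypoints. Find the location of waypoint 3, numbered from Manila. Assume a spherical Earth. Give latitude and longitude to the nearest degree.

≈ lat 59°N, lon 60°E

From cos δ = sin φ₁ sin φ₂ + cos φ₁ cos φ₂ cos Δλ, the central angle is δ ≈ 1.464 rad (83.9°).
Interpolate at f = 3/4 with slerp weights a = sin((1−f)δ)/sin δ ≈ 0.360, b = sin(fδ)/sin δ ≈ 0.895.
p = a·p₁ + b·p₂ ≈ (0.255, 0.441, 0.861); φ = arcsin(p_z) ≈ 59.39°, λ = atan2(p_y, p_x) ≈ 59.93°.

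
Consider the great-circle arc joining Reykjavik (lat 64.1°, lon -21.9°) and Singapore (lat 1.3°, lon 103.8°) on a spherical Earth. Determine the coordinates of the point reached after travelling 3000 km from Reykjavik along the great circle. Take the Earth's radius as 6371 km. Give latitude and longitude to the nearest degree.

The haversine formula gives a central angle δ ≈ 1.807 rad (103.6°) between the endpoints. The total great-circle distance is δ·R ≈ 1.807 × 6371 ≈ 11515 km, so the target fraction is f = 3000/11515 ≈ 0.261.
Interpolate at f ≈ 0.261 with slerp weights a = sin((1−f)δ)/sin δ ≈ 1.001, b = sin(fδ)/sin δ ≈ 0.467.
p = a·p₁ + b·p₂ ≈ (0.294, 0.290, 0.911); φ = arcsin(p_z) ≈ 65.60°, λ = atan2(p_y, p_x) ≈ 44.59°.

≈ lat 66°, lon 45°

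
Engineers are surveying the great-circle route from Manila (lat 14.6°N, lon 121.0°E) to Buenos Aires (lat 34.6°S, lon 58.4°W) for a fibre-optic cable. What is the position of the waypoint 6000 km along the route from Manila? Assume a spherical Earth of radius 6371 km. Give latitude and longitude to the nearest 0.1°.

≈ lat 39.3°S, lon 119.5°E

From cos δ = sin φ₁ sin φ₂ + cos φ₁ cos φ₂ cos Δλ, the central angle is δ ≈ 2.792 rad (160.0°). The total great-circle distance is δ·R ≈ 2.792 × 6371 ≈ 17790 km, so the target fraction is f = 6000/17790 ≈ 0.337.
Interpolate at f ≈ 0.337 with slerp weights a = sin((1−f)δ)/sin δ ≈ 2.809, b = sin(fδ)/sin δ ≈ 2.363.
p = a·p₁ + b·p₂ ≈ (-0.381, 0.673, -0.634); φ = arcsin(p_z) ≈ -39.34°, λ = atan2(p_y, p_x) ≈ 119.49°.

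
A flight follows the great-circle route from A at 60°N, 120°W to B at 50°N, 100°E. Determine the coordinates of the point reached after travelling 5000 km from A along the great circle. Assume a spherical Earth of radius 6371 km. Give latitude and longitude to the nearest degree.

Write both endpoints as unit vectors p₁, p₂ with components (cos φ cos λ, cos φ sin λ, sin φ).
The central angle between the endpoints is δ = arccos(p₁·p₂) ≈ 1.140 rad (65.3°). The total great-circle distance is δ·R ≈ 1.140 × 6371 ≈ 7266 km, so the target fraction is f = 5000/7266 ≈ 0.688.
Interpolate at f ≈ 0.688 with slerp weights a = sin((1−f)δ)/sin δ ≈ 0.383, b = sin(fδ)/sin δ ≈ 0.778.
p = a·p₁ + b·p₂ ≈ (-0.183, 0.326, 0.927); φ = arcsin(p_z) ≈ 68.04°, λ = atan2(p_y, p_x) ≈ 119.22°.

≈ 68°N, 119°E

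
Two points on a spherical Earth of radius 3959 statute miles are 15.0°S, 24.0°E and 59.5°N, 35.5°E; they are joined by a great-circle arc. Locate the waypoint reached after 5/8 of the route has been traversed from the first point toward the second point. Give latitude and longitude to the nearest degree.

≈ 32°N, 29°E

Convert each endpoint to a unit vector on the sphere (x = cos φ cos λ, y = cos φ sin λ, z = sin φ).
The central angle between the endpoints is δ = arccos(p₁·p₂) ≈ 1.310 rad (75.1°).
Interpolate at f = 5/8 with slerp weights a = sin((1−f)δ)/sin δ ≈ 0.488, b = sin(fδ)/sin δ ≈ 0.756.
p = a·p₁ + b·p₂ ≈ (0.743, 0.415, 0.525); φ = arcsin(p_z) ≈ 31.67°, λ = atan2(p_y, p_x) ≈ 29.16°.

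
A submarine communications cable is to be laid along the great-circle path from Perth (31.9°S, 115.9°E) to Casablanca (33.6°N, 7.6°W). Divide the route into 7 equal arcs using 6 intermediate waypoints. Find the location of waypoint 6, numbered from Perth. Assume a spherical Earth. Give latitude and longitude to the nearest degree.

≈ (27°N, 13°E)

Write both endpoints as unit vectors p₁, p₂ with components (cos φ cos λ, cos φ sin λ, sin φ).
The central angle between the endpoints is δ = arccos(p₁·p₂) ≈ 2.322 rad (133.1°).
Interpolate at f = 6/7 with slerp weights a = sin((1−f)δ)/sin δ ≈ 0.446, b = sin(fδ)/sin δ ≈ 1.250.
p = a·p₁ + b·p₂ ≈ (0.867, 0.203, 0.456); φ = arcsin(p_z) ≈ 27.13°, λ = atan2(p_y, p_x) ≈ 13.17°.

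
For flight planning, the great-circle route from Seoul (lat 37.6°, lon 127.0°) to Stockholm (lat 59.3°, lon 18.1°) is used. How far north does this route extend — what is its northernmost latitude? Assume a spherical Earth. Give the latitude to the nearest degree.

The great circle lies in the plane with unit normal n̂ = (p₁ × p₂)/|p₁ × p₂|.
Here n̂_z ≈ -0.416; the vertex latitude is φ_max = arccos|n̂_z| ≈ 65.4°.
Check via Clairaut: cos φ_max = |cos φ₁| · sin C = cos(37.6°)·sin(31.7°) ≈ 0.416, again giving ≈ 65.4°.

≈ 65°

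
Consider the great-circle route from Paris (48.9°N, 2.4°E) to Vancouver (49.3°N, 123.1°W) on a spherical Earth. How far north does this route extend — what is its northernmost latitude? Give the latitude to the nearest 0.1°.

≈ 68.4°N

The great circle lies in the plane with unit normal n̂ = (p₁ × p₂)/|p₁ × p₂|.
Here n̂_z ≈ -0.369; the vertex latitude is φ_max = arccos|n̂_z| ≈ 68.4°.
Check via Clairaut: cos φ_max = |cos φ₁| · sin C = cos(48.9°)·sin(34.1°) ≈ 0.369, again giving ≈ 68.4°.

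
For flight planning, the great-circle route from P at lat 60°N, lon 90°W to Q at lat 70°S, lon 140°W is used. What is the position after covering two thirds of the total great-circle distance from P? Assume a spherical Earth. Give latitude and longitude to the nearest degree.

≈ lat 28°S, lon 115°W

Write both endpoints as unit vectors p₁, p₂ with components (cos φ cos λ, cos φ sin λ, sin φ).
The central angle between the endpoints is δ = arccos(p₁·p₂) ≈ 2.352 rad (134.7°).
Interpolate at f = 2/3 with slerp weights a = sin((1−f)δ)/sin δ ≈ 0.994, b = sin(fδ)/sin δ ≈ 1.408.
p = a·p₁ + b·p₂ ≈ (-0.369, -0.806, -0.462); φ = arcsin(p_z) ≈ -27.52°, λ = atan2(p_y, p_x) ≈ -114.58°.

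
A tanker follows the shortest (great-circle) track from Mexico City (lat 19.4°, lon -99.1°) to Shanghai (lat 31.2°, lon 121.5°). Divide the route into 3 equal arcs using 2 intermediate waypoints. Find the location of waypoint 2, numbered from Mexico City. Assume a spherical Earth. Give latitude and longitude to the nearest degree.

The haversine formula gives a central angle δ ≈ 2.027 rad (116.1°) between the endpoints.
Interpolate at f = 2/3 with slerp weights a = sin((1−f)δ)/sin δ ≈ 0.697, b = sin(fδ)/sin δ ≈ 1.087.
p = a·p₁ + b·p₂ ≈ (-0.590, 0.144, 0.795); φ = arcsin(p_z) ≈ 52.62°, λ = atan2(p_y, p_x) ≈ 166.27°.

≈ lat 53°, lon 166°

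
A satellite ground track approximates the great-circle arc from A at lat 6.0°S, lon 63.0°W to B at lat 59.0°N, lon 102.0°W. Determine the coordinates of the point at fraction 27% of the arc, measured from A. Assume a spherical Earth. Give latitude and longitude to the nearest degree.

Convert each endpoint to a unit vector on the sphere (x = cos φ cos λ, y = cos φ sin λ, z = sin φ).
The central angle between the endpoints is δ = arccos(p₁·p₂) ≈ 1.257 rad (72.0°).
Interpolate at f = 0.27 with slerp weights a = sin((1−f)δ)/sin δ ≈ 0.835, b = sin(fδ)/sin δ ≈ 0.350.
p = a·p₁ + b·p₂ ≈ (0.340, -0.916, 0.213); φ = arcsin(p_z) ≈ 12.28°, λ = atan2(p_y, p_x) ≈ -69.67°.

≈ lat 12°N, lon 70°W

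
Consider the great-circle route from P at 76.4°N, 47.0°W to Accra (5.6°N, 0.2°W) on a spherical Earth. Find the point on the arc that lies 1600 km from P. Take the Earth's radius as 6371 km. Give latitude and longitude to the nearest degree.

Write both endpoints as unit vectors p₁, p₂ with components (cos φ cos λ, cos φ sin λ, sin φ).
The central angle between the endpoints is δ = arccos(p₁·p₂) ≈ 1.313 rad (75.2°). The total great-circle distance is δ·R ≈ 1.313 × 6371 ≈ 8365 km, so the target fraction is f = 1600/8365 ≈ 0.191.
Interpolate at f ≈ 0.191 with slerp weights a = sin((1−f)δ)/sin δ ≈ 0.903, b = sin(fδ)/sin δ ≈ 0.257.
p = a·p₁ + b·p₂ ≈ (0.401, -0.156, 0.903); φ = arcsin(p_z) ≈ 64.53°, λ = atan2(p_y, p_x) ≈ -21.30°.

≈ 65°N, 21°W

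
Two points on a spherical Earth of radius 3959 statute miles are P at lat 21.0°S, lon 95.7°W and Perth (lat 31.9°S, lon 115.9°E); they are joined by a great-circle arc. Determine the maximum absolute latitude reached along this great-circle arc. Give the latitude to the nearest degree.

The great circle lies in the plane with unit normal n̂ = (p₁ × p₂)/|p₁ × p₂|.
Here n̂_z ≈ -0.475; the vertex latitude is φ_max = arccos|n̂_z| ≈ 61.6°.

≈ 62°S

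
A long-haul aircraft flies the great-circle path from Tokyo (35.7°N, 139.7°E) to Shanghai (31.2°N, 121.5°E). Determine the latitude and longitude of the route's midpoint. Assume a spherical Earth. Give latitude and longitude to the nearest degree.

Write both endpoints as unit vectors p₁, p₂ with components (cos φ cos λ, cos φ sin λ, sin φ).
The central angle between the endpoints is δ = arccos(p₁·p₂) ≈ 0.276 rad (15.8°).
Interpolate at f = 1/2 with slerp weights a = sin((1−f)δ)/sin δ ≈ 0.505, b = sin(fδ)/sin δ ≈ 0.505.
p = a·p₁ + b·p₂ ≈ (-0.538, 0.633, 0.556); φ = arcsin(p_z) ≈ 33.78°, λ = atan2(p_y, p_x) ≈ 130.36°.

≈ 34°N, 130°E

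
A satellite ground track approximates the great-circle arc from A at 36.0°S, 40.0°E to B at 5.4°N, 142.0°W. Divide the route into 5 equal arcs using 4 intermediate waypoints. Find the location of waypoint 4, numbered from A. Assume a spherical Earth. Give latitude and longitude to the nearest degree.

From cos δ = sin φ₁ sin φ₂ + cos φ₁ cos φ₂ cos Δλ, the central angle is δ ≈ 2.607 rad (149.3°).
Interpolate at f = 4/5 with slerp weights a = sin((1−f)δ)/sin δ ≈ 0.977, b = sin(fδ)/sin δ ≈ 1.707.
p = a·p₁ + b·p₂ ≈ (-0.734, -0.539, -0.413); φ = arcsin(p_z) ≈ -24.42°, λ = atan2(p_y, p_x) ≈ -143.74°.

≈ 24°S, 144°W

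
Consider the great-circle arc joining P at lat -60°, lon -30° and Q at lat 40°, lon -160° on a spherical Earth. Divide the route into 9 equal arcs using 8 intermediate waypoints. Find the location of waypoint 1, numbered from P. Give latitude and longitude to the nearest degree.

≈ lat -59°, lon -62°

Convert each endpoint to a unit vector on the sphere (x = cos φ cos λ, y = cos φ sin λ, z = sin φ).
The central angle between the endpoints is δ = arccos(p₁·p₂) ≈ 2.503 rad (143.4°).
Interpolate at f = 1/9 with slerp weights a = sin((1−f)δ)/sin δ ≈ 1.331, b = sin(fδ)/sin δ ≈ 0.461.
p = a·p₁ + b·p₂ ≈ (0.245, -0.453, -0.857); φ = arcsin(p_z) ≈ -58.97°, λ = atan2(p_y, p_x) ≈ -61.62°.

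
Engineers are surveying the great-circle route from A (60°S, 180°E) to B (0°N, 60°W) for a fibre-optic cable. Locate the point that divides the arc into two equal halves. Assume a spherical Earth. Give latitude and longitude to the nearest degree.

From cos δ = sin φ₁ sin φ₂ + cos φ₁ cos φ₂ cos Δλ, the central angle is δ ≈ 1.823 rad (104.5°).
Interpolate at f = 1/2 with slerp weights a = sin((1−f)δ)/sin δ ≈ 0.816, b = sin(fδ)/sin δ ≈ 0.816.
p = a·p₁ + b·p₂ ≈ (0.000, -0.707, -0.707); φ = arcsin(p_z) ≈ -45.00°, λ = atan2(p_y, p_x) ≈ -90.00°.

≈ (45°S, 90°W)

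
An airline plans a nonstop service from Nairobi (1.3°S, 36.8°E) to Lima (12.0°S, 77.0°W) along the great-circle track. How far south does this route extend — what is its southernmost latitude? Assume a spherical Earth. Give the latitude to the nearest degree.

The great circle lies in the plane with unit normal n̂ = (p₁ × p₂)/|p₁ × p₂|.
Here n̂_z ≈ -0.972; the vertex latitude is φ_max = arccos|n̂_z| ≈ 13.7°.
Check via Clairaut: cos φ_max = |cos φ₁| · sin C = cos(1.3°)·sin(103.6°) ≈ 0.972, again giving ≈ 13.7°.

≈ 14°S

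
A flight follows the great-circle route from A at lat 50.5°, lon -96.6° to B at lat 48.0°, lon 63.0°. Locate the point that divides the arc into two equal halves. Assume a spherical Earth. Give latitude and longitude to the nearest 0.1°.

Write both endpoints as unit vectors p₁, p₂ with components (cos φ cos λ, cos φ sin λ, sin φ).
The central angle between the endpoints is δ = arccos(p₁·p₂) ≈ 1.395 rad (80.0°).
Interpolate at f = 1/2 with slerp weights a = sin((1−f)δ)/sin δ ≈ 0.652, b = sin(fδ)/sin δ ≈ 0.652.
p = a·p₁ + b·p₂ ≈ (0.151, -0.023, 0.988); φ = arcsin(p_z) ≈ 81.24°, λ = atan2(p_y, p_x) ≈ -8.79°.

≈ lat 81.2°, lon -8.8°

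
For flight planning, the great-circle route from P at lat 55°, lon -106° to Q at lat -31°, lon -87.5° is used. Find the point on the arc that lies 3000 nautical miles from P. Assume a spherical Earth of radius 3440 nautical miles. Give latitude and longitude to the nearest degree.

The haversine formula gives a central angle δ ≈ 1.526 rad (87.5°) between the endpoints. The total great-circle distance is δ·R ≈ 1.526 × 3440 ≈ 5251 nmi, so the target fraction is f = 3000/5251 ≈ 0.571.
Interpolate at f ≈ 0.571 with slerp weights a = sin((1−f)δ)/sin δ ≈ 0.609, b = sin(fδ)/sin δ ≈ 0.766.
p = a·p₁ + b·p₂ ≈ (-0.068, -0.992, 0.104); φ = arcsin(p_z) ≈ 5.99°, λ = atan2(p_y, p_x) ≈ -93.90°.

≈ lat 6°, lon -94°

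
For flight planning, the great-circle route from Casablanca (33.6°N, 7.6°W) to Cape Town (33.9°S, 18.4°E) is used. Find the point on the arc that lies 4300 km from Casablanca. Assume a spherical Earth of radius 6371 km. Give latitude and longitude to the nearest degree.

≈ (3°S, 6°E)

Write both endpoints as unit vectors p₁, p₂ with components (cos φ cos λ, cos φ sin λ, sin φ).
The central angle between the endpoints is δ = arccos(p₁·p₂) ≈ 1.253 rad (71.8°). The total great-circle distance is δ·R ≈ 1.253 × 6371 ≈ 7981 km, so the target fraction is f = 4300/7981 ≈ 0.539.
Interpolate at f ≈ 0.539 with slerp weights a = sin((1−f)δ)/sin δ ≈ 0.575, b = sin(fδ)/sin δ ≈ 0.658.
p = a·p₁ + b·p₂ ≈ (0.993, 0.109, -0.049); φ = arcsin(p_z) ≈ -2.79°, λ = atan2(p_y, p_x) ≈ 6.27°.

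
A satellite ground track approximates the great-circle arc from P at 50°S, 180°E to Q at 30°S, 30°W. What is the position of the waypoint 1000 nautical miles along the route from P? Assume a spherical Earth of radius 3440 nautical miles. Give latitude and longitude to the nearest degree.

≈ 64°S, 163°W

The haversine formula gives a central angle δ ≈ 1.670 rad (95.7°) between the endpoints. The total great-circle distance is δ·R ≈ 1.670 × 3440 ≈ 5745 nmi, so the target fraction is f = 1000/5745 ≈ 0.174.
Interpolate at f ≈ 0.174 with slerp weights a = sin((1−f)δ)/sin δ ≈ 0.987, b = sin(fδ)/sin δ ≈ 0.288.
p = a·p₁ + b·p₂ ≈ (-0.418, -0.125, -0.900); φ = arcsin(p_z) ≈ -64.13°, λ = atan2(p_y, p_x) ≈ -163.39°.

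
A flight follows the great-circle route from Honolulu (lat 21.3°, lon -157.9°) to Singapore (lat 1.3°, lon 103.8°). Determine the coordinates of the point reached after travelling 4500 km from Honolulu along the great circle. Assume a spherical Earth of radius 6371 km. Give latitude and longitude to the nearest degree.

≈ lat 19°, lon 159°

From cos δ = sin φ₁ sin φ₂ + cos φ₁ cos φ₂ cos Δλ, the central angle is δ ≈ 1.697 rad (97.3°). The total great-circle distance is δ·R ≈ 1.697 × 6371 ≈ 10814 km, so the target fraction is f = 4500/10814 ≈ 0.416.
Interpolate at f ≈ 0.416 with slerp weights a = sin((1−f)δ)/sin δ ≈ 0.843, b = sin(fδ)/sin δ ≈ 0.654.
p = a·p₁ + b·p₂ ≈ (-0.884, 0.340, 0.321); φ = arcsin(p_z) ≈ 18.73°, λ = atan2(p_y, p_x) ≈ 158.98°.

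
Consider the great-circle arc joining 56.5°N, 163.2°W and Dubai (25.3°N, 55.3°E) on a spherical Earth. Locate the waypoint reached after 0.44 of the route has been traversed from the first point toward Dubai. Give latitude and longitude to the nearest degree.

≈ 69°N, 103°E

Convert each endpoint to a unit vector on the sphere (x = cos φ cos λ, y = cos φ sin λ, z = sin φ).
The central angle between the endpoints is δ = arccos(p₁·p₂) ≈ 1.605 rad (92.0°).
Interpolate at f = 0.44 with slerp weights a = sin((1−f)δ)/sin δ ≈ 0.783, b = sin(fδ)/sin δ ≈ 0.649.
p = a·p₁ + b·p₂ ≈ (-0.080, 0.358, 0.930); φ = arcsin(p_z) ≈ 68.50°, λ = atan2(p_y, p_x) ≈ 102.54°.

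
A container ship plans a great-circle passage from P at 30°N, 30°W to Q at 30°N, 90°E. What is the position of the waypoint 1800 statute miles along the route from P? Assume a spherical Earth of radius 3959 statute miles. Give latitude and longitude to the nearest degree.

Convert each endpoint to a unit vector on the sphere (x = cos φ cos λ, y = cos φ sin λ, z = sin φ).
The central angle between the endpoints is δ = arccos(p₁·p₂) ≈ 1.696 rad (97.2°). The total great-circle distance is δ·R ≈ 1.696 × 3959 ≈ 6715 mi, so the target fraction is f = 1800/6715 ≈ 0.268.
Interpolate at f ≈ 0.268 with slerp weights a = sin((1−f)δ)/sin δ ≈ 0.954, b = sin(fδ)/sin δ ≈ 0.443.
p = a·p₁ + b·p₂ ≈ (0.715, -0.030, 0.698); φ = arcsin(p_z) ≈ 44.28°, λ = atan2(p_y, p_x) ≈ -2.37°.

≈ 44°N, 2°W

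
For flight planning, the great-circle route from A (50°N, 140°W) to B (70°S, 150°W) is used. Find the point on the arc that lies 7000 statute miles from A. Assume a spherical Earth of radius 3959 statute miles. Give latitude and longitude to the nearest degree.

Write both endpoints as unit vectors p₁, p₂ with components (cos φ cos λ, cos φ sin λ, sin φ).
The central angle between the endpoints is δ = arccos(p₁·p₂) ≈ 2.098 rad (120.2°). The total great-circle distance is δ·R ≈ 2.098 × 3959 ≈ 8307 mi, so the target fraction is f = 7000/8307 ≈ 0.843.
Interpolate at f ≈ 0.843 with slerp weights a = sin((1−f)δ)/sin δ ≈ 0.375, b = sin(fδ)/sin δ ≈ 1.135.
p = a·p₁ + b·p₂ ≈ (-0.521, -0.349, -0.779); φ = arcsin(p_z) ≈ -51.17°, λ = atan2(p_y, p_x) ≈ -146.17°.

≈ (51°S, 146°W)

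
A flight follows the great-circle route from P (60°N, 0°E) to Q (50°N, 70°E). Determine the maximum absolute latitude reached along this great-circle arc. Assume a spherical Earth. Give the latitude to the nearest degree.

≈ 62°N

The great circle lies in the plane with unit normal n̂ = (p₁ × p₂)/|p₁ × p₂|.
Here n̂_z ≈ +0.476; the vertex latitude is φ_max = arccos|n̂_z| ≈ 61.6°.
Check via Clairaut: cos φ_max = |cos φ₁| · sin C = cos(60.0°)·sin(72.3°) ≈ 0.476, again giving ≈ 61.6°.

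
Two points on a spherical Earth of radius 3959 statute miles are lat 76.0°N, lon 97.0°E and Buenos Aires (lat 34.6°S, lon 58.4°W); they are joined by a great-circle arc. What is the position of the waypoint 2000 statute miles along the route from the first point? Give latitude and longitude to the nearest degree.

≈ lat 72°N, lon 32°W

Convert each endpoint to a unit vector on the sphere (x = cos φ cos λ, y = cos φ sin λ, z = sin φ).
The central angle between the endpoints is δ = arccos(p₁·p₂) ≈ 2.392 rad (137.1°). The total great-circle distance is δ·R ≈ 2.392 × 3959 ≈ 9470 mi, so the target fraction is f = 2000/9470 ≈ 0.211.
Interpolate at f ≈ 0.211 with slerp weights a = sin((1−f)δ)/sin δ ≈ 1.395, b = sin(fδ)/sin δ ≈ 0.710.
p = a·p₁ + b·p₂ ≈ (0.265, -0.163, 0.950); φ = arcsin(p_z) ≈ 71.86°, λ = atan2(p_y, p_x) ≈ -31.58°.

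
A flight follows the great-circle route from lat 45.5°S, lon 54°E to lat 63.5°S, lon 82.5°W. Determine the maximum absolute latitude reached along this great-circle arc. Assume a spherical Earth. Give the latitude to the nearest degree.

The great circle lies in the plane with unit normal n̂ = (p₁ × p₂)/|p₁ × p₂|.
Here n̂_z ≈ -0.236; the vertex latitude is φ_max = arccos|n̂_z| ≈ 76.3°.
Check via Clairaut: cos φ_max = |cos φ₁| · sin C = cos(45.5°)·sin(160.3°) ≈ 0.236, again giving ≈ 76.3°.

≈ 76°S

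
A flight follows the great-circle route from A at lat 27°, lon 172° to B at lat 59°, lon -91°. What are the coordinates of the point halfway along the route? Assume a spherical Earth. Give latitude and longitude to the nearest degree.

≈ lat 53°, lon -156°

Write both endpoints as unit vectors p₁, p₂ with components (cos φ cos λ, cos φ sin λ, sin φ).
The central angle between the endpoints is δ = arccos(p₁·p₂) ≈ 1.231 rad (70.5°).
Interpolate at f = 1/2 with slerp weights a = sin((1−f)δ)/sin δ ≈ 0.612, b = sin(fδ)/sin δ ≈ 0.612.
p = a·p₁ + b·p₂ ≈ (-0.546, -0.239, 0.803); φ = arcsin(p_z) ≈ 53.41°, λ = atan2(p_y, p_x) ≈ -156.32°.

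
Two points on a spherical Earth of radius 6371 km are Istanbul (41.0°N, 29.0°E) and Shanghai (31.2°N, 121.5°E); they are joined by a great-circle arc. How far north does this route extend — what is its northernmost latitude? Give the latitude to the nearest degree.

The great circle lies in the plane with unit normal n̂ = (p₁ × p₂)/|p₁ × p₂|.
Here n̂_z ≈ +0.679; the vertex latitude is φ_max = arccos|n̂_z| ≈ 47.3°.
Check via Clairaut: cos φ_max = |cos φ₁| · sin C = cos(41.0°)·sin(64.1°) ≈ 0.679, again giving ≈ 47.3°.

≈ 47°N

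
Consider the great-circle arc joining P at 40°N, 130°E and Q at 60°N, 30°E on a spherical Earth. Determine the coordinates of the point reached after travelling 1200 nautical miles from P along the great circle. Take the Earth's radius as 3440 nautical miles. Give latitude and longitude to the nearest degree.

Write both endpoints as unit vectors p₁, p₂ with components (cos φ cos λ, cos φ sin λ, sin φ).
The central angle between the endpoints is δ = arccos(p₁·p₂) ≈ 1.059 rad (60.6°). The total great-circle distance is δ·R ≈ 1.059 × 3440 ≈ 3641 nmi, so the target fraction is f = 1200/3641 ≈ 0.330.
Interpolate at f ≈ 0.330 with slerp weights a = sin((1−f)δ)/sin δ ≈ 0.748, b = sin(fδ)/sin δ ≈ 0.392.
p = a·p₁ + b·p₂ ≈ (-0.198, 0.537, 0.820); φ = arcsin(p_z) ≈ 55.10°, λ = atan2(p_y, p_x) ≈ 110.28°.

≈ 55°N, 110°E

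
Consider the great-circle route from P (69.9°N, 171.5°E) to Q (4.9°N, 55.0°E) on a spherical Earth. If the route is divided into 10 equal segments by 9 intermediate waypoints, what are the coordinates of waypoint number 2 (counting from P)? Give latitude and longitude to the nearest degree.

≈ (70°N, 115°E)

From cos δ = sin φ₁ sin φ₂ + cos φ₁ cos φ₂ cos Δλ, the central angle is δ ≈ 1.643 rad (94.2°).
Interpolate at f = 2/10 with slerp weights a = sin((1−f)δ)/sin δ ≈ 0.970, b = sin(fδ)/sin δ ≈ 0.324.
p = a·p₁ + b·p₂ ≈ (-0.145, 0.313, 0.939); φ = arcsin(p_z) ≈ 69.80°, λ = atan2(p_y, p_x) ≈ 114.78°.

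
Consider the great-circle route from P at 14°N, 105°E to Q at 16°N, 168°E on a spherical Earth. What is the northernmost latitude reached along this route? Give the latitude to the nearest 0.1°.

≈ 17.6°N

The great circle lies in the plane with unit normal n̂ = (p₁ × p₂)/|p₁ × p₂|.
Here n̂_z ≈ +0.953; the vertex latitude is φ_max = arccos|n̂_z| ≈ 17.6°.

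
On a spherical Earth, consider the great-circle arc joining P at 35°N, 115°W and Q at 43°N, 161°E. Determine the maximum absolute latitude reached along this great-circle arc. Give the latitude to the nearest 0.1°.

≈ 48.0°N

The great circle lies in the plane with unit normal n̂ = (p₁ × p₂)/|p₁ × p₂|.
Here n̂_z ≈ -0.669; the vertex latitude is φ_max = arccos|n̂_z| ≈ 48.0°.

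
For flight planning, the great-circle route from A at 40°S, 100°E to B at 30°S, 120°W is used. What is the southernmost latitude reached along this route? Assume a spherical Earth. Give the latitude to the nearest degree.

≈ 64°S

The great circle lies in the plane with unit normal n̂ = (p₁ × p₂)/|p₁ × p₂|.
Here n̂_z ≈ +0.434; the vertex latitude is φ_max = arccos|n̂_z| ≈ 64.3°.
Check via Clairaut: cos φ_max = |cos φ₁| · sin C = cos(40.0°)·sin(145.5°) ≈ 0.434, again giving ≈ 64.3°.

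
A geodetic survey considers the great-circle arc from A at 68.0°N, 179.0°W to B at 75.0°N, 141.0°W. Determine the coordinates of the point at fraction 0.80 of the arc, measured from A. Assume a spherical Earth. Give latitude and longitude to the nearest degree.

Write both endpoints as unit vectors p₁, p₂ with components (cos φ cos λ, cos φ sin λ, sin φ).
The central angle between the endpoints is δ = arccos(p₁·p₂) ≈ 0.237 rad (13.6°).
Interpolate at f = 0.80 with slerp weights a = sin((1−f)δ)/sin δ ≈ 0.202, b = sin(fδ)/sin δ ≈ 0.803.
p = a·p₁ + b·p₂ ≈ (-0.237, -0.132, 0.962); φ = arcsin(p_z) ≈ 74.26°, λ = atan2(p_y, p_x) ≈ -150.88°.

≈ 74°N, 151°W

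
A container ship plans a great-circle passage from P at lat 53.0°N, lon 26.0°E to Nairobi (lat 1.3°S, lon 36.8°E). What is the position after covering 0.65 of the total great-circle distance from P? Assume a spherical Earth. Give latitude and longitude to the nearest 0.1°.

Convert each endpoint to a unit vector on the sphere (x = cos φ cos λ, y = cos φ sin λ, z = sin φ).
The central angle between the endpoints is δ = arccos(p₁·p₂) ≈ 0.961 rad (55.0°).
Interpolate at f = 0.65 with slerp weights a = sin((1−f)δ)/sin δ ≈ 0.403, b = sin(fδ)/sin δ ≈ 0.713.
p = a·p₁ + b·p₂ ≈ (0.789, 0.533, 0.305); φ = arcsin(p_z) ≈ 17.78°, λ = atan2(p_y, p_x) ≈ 34.07°.

≈ lat 17.8°N, lon 34.1°E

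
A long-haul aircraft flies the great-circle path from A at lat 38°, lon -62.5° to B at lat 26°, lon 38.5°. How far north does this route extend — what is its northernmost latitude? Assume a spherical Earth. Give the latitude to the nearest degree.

The great circle lies in the plane with unit normal n̂ = (p₁ × p₂)/|p₁ × p₂|.
Here n̂_z ≈ +0.702; the vertex latitude is φ_max = arccos|n̂_z| ≈ 45.4°.
Check via Clairaut: cos φ_max = |cos φ₁| · sin C = cos(38.0°)·sin(62.9°) ≈ 0.702, again giving ≈ 45.4°.

≈ 45°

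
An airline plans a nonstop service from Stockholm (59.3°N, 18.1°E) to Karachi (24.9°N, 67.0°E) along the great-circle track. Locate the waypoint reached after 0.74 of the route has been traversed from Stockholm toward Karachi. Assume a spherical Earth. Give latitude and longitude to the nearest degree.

≈ (35°N, 59°E)

From cos δ = sin φ₁ sin φ₂ + cos φ₁ cos φ₂ cos Δλ, the central angle is δ ≈ 0.841 rad (48.2°).
Interpolate at f = 0.74 with slerp weights a = sin((1−f)δ)/sin δ ≈ 0.291, b = sin(fδ)/sin δ ≈ 0.782.
p = a·p₁ + b·p₂ ≈ (0.418, 0.699, 0.580); φ = arcsin(p_z) ≈ 35.42°, λ = atan2(p_y, p_x) ≈ 59.10°.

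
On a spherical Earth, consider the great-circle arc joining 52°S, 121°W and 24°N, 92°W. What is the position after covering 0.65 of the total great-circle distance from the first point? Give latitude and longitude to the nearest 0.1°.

Write both endpoints as unit vectors p₁, p₂ with components (cos φ cos λ, cos φ sin λ, sin φ).
The central angle between the endpoints is δ = arccos(p₁·p₂) ≈ 1.399 rad (80.1°).
Interpolate at f = 0.65 with slerp weights a = sin((1−f)δ)/sin δ ≈ 0.477, b = sin(fδ)/sin δ ≈ 0.801.
p = a·p₁ + b·p₂ ≈ (-0.177, -0.983, -0.050); φ = arcsin(p_z) ≈ -2.89°, λ = atan2(p_y, p_x) ≈ -100.20°.

≈ 2.9°S, 100.2°W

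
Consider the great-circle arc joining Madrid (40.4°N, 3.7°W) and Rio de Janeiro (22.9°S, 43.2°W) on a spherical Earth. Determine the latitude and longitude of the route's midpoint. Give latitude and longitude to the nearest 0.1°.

≈ 9.3°N, 25.4°W

Write both endpoints as unit vectors p₁, p₂ with components (cos φ cos λ, cos φ sin λ, sin φ).
The central angle between the endpoints is δ = arccos(p₁·p₂) ≈ 1.277 rad (73.2°).
Interpolate at f = 1/2 with slerp weights a = sin((1−f)δ)/sin δ ≈ 0.623, b = sin(fδ)/sin δ ≈ 0.623.
p = a·p₁ + b·p₂ ≈ (0.891, -0.423, 0.161); φ = arcsin(p_z) ≈ 9.28°, λ = atan2(p_y, p_x) ≈ -25.40°.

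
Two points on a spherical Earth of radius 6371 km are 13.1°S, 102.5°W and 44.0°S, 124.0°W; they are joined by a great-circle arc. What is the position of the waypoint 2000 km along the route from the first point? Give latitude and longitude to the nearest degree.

≈ 29°S, 112°W

Convert each endpoint to a unit vector on the sphere (x = cos φ cos λ, y = cos φ sin λ, z = sin φ).
The central angle between the endpoints is δ = arccos(p₁·p₂) ≈ 0.628 rad (36.0°). The total great-circle distance is δ·R ≈ 0.628 × 6371 ≈ 4000 km, so the target fraction is f = 2000/4000 ≈ 0.500.
Interpolate at f ≈ 0.500 with slerp weights a = sin((1−f)δ)/sin δ ≈ 0.526, b = sin(fδ)/sin δ ≈ 0.526.
p = a·p₁ + b·p₂ ≈ (-0.322, -0.813, -0.484); φ = arcsin(p_z) ≈ -28.97°, λ = atan2(p_y, p_x) ≈ -111.62°.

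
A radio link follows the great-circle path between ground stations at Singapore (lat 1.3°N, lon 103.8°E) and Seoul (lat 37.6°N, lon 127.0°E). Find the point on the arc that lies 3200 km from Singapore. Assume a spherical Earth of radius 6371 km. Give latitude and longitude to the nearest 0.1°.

≈ lat 26.5°N, lon 118.3°E

Write both endpoints as unit vectors p₁, p₂ with components (cos φ cos λ, cos φ sin λ, sin φ).
The central angle between the endpoints is δ = arccos(p₁·p₂) ≈ 0.735 rad (42.1°). The total great-circle distance is δ·R ≈ 0.735 × 6371 ≈ 4682 km, so the target fraction is f = 3200/4682 ≈ 0.683.
Interpolate at f ≈ 0.683 with slerp weights a = sin((1−f)δ)/sin δ ≈ 0.344, b = sin(fδ)/sin δ ≈ 0.718.
p = a·p₁ + b·p₂ ≈ (-0.424, 0.788, 0.446); φ = arcsin(p_z) ≈ 26.48°, λ = atan2(p_y, p_x) ≈ 118.30°.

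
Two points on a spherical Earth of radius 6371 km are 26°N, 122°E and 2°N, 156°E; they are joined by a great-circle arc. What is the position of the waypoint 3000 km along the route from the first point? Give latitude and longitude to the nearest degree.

The haversine formula gives a central angle δ ≈ 0.708 rad (40.5°) between the endpoints. The total great-circle distance is δ·R ≈ 0.708 × 6371 ≈ 4508 km, so the target fraction is f = 3000/4508 ≈ 0.666.
Interpolate at f ≈ 0.666 with slerp weights a = sin((1−f)δ)/sin δ ≈ 0.361, b = sin(fδ)/sin δ ≈ 0.698.
p = a·p₁ + b·p₂ ≈ (-0.809, 0.559, 0.182); φ = arcsin(p_z) ≈ 10.51°, λ = atan2(p_y, p_x) ≈ 145.38°.

≈ 11°N, 145°E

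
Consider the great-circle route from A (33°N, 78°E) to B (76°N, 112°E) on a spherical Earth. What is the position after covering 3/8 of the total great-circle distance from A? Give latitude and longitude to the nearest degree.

≈ (50°N, 83°E)

Write both endpoints as unit vectors p₁, p₂ with components (cos φ cos λ, cos φ sin λ, sin φ).
The central angle between the endpoints is δ = arccos(p₁·p₂) ≈ 0.800 rad (45.8°).
Interpolate at f = 3/8 with slerp weights a = sin((1−f)δ)/sin δ ≈ 0.668, b = sin(fδ)/sin δ ≈ 0.412.
p = a·p₁ + b·p₂ ≈ (0.079, 0.641, 0.764); φ = arcsin(p_z) ≈ 49.79°, λ = atan2(p_y, p_x) ≈ 82.95°.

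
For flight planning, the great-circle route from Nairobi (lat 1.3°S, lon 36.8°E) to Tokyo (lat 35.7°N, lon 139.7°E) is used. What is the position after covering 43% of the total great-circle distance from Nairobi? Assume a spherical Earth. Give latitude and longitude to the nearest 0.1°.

The haversine formula gives a central angle δ ≈ 1.767 rad (101.2°) between the endpoints.
Interpolate at f = 0.43 with slerp weights a = sin((1−f)δ)/sin δ ≈ 0.862, b = sin(fδ)/sin δ ≈ 0.702.
p = a·p₁ + b·p₂ ≈ (0.255, 0.885, 0.390); φ = arcsin(p_z) ≈ 22.96°, λ = atan2(p_y, p_x) ≈ 73.92°.

≈ lat 23.0°N, lon 73.9°E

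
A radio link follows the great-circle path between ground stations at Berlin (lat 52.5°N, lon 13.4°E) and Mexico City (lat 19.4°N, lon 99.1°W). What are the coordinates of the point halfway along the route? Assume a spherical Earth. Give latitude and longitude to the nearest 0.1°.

Convert each endpoint to a unit vector on the sphere (x = cos φ cos λ, y = cos φ sin λ, z = sin φ).
The central angle between the endpoints is δ = arccos(p₁·p₂) ≈ 1.527 rad (87.5°).
Interpolate at f = 1/2 with slerp weights a = sin((1−f)δ)/sin δ ≈ 0.692, b = sin(fδ)/sin δ ≈ 0.692.
p = a·p₁ + b·p₂ ≈ (0.307, -0.547, 0.779); φ = arcsin(p_z) ≈ 51.17°, λ = atan2(p_y, p_x) ≈ -60.73°.

≈ lat 51.2°N, lon 60.7°W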